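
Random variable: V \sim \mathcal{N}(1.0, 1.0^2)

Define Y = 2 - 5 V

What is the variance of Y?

For Y = aV + b: Var(Y) = a² * Var(V)
Var(V) = 1.0^2 = 1
Var(Y) = (-5)² * 1 = 25 * 1 = 25

25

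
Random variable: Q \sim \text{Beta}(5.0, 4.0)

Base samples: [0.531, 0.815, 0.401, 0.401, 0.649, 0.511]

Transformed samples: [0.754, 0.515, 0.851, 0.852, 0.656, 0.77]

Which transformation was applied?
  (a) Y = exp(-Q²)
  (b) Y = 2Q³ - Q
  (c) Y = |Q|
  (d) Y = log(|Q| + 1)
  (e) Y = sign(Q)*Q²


Checking option (a) Y = exp(-Q²):
  Q = 0.531 -> Y = 0.754 ✓
  Q = 0.815 -> Y = 0.515 ✓
  Q = 0.401 -> Y = 0.851 ✓
All samples match this transformation.

(a) exp(-Q²)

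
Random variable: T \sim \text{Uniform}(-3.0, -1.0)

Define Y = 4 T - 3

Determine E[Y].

For Y = 4T - 3:
E[Y] = 4 * E[T] - 3
E[T] = (-3 - 1)/2 = -2
E[Y] = 4 * (-2) - 3 = -11

-11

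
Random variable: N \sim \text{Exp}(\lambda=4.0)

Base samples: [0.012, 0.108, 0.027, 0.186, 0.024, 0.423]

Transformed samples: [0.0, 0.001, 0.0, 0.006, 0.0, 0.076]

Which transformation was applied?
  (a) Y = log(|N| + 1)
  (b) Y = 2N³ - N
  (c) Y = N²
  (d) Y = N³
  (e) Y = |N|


Checking option (d) Y = N³:
  N = 0.012 -> Y = 0.0 ✓
  N = 0.108 -> Y = 0.001 ✓
  N = 0.027 -> Y = 0.0 ✓
All samples match this transformation.

(d) N³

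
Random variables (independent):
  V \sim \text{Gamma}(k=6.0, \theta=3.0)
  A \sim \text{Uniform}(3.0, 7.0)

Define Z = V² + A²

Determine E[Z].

E[Z] = E[V²] + E[A²]
E[V²] = Var(V) + E[V]² = 54 + 324 = 378
E[A²] = Var(A) + E[A]² = 1.3333333 + 25 = 26.333333
E[Z] = 378 + 26.333333 = 404.33333

404.33333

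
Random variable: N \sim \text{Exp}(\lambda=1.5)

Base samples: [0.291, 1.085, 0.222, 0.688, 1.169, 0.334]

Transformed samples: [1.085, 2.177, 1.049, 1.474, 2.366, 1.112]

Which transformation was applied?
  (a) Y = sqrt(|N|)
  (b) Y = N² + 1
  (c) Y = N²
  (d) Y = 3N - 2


Checking option (b) Y = N² + 1:
  N = 0.291 -> Y = 1.085 ✓
  N = 1.085 -> Y = 2.177 ✓
  N = 0.222 -> Y = 1.049 ✓
All samples match this transformation.

(b) N² + 1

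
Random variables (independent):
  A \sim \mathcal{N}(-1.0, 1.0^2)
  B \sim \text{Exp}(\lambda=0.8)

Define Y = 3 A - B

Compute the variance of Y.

For independent RVs: Var(aX + bY) = a²Var(X) + b²Var(Y)
Var(A) = 1
Var(B) = 1.5625
Var(Y) = 3²*1 + (-1)²*1.5625
= 9*1 + 1*1.5625 = 10.5625

10.5625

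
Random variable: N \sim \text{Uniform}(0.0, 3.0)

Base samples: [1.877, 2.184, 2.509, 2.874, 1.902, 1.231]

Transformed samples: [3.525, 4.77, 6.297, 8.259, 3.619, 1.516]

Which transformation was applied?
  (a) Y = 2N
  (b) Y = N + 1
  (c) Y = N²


Checking option (c) Y = N²:
  N = 1.877 -> Y = 3.525 ✓
  N = 2.184 -> Y = 4.77 ✓
  N = 2.509 -> Y = 6.297 ✓
All samples match this transformation.

(c) N²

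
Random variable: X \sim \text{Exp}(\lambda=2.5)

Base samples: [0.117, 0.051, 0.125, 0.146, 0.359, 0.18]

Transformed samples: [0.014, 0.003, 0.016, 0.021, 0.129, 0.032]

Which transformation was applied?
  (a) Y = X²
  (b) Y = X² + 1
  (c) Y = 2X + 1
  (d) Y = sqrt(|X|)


Checking option (a) Y = X²:
  X = 0.117 -> Y = 0.014 ✓
  X = 0.051 -> Y = 0.003 ✓
  X = 0.125 -> Y = 0.016 ✓
All samples match this transformation.

(a) X²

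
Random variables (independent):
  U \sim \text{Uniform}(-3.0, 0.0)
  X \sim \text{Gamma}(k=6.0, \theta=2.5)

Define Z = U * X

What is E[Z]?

For independent RVs: E[XY] = E[X]*E[Y]
E[U] = -1.5
E[X] = 15
E[Z] = -1.5 * 15 = -22.5

-22.5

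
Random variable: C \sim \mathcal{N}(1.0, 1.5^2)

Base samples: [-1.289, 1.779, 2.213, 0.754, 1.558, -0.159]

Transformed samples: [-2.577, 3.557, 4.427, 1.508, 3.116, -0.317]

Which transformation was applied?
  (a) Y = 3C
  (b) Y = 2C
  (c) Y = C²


Checking option (b) Y = 2C:
  C = -1.289 -> Y = -2.577 ✓
  C = 1.779 -> Y = 3.557 ✓
  C = 2.213 -> Y = 4.427 ✓
All samples match this transformation.

(b) 2C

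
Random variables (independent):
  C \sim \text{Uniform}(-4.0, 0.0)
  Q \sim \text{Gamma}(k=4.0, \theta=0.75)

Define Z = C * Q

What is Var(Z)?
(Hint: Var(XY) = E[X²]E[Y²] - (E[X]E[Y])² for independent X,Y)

Var(XY) = E[X²]E[Y²] - (E[X]E[Y])²
E[C] = -2, Var(C) = 1.3333333
E[Q] = 3, Var(Q) = 2.25
E[C²] = 1.3333333 + (-2)² = 5.3333333
E[Q²] = 2.25 + 3² = 11.25
Var(Z) = 5.3333333*11.25 - (-2*3)²
= 60 - 36 = 24

24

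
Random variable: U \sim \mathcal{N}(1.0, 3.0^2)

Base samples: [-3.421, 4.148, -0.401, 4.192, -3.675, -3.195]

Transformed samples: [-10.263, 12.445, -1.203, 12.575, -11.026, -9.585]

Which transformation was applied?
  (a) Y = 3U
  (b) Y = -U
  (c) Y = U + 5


Checking option (a) Y = 3U:
  U = -3.421 -> Y = -10.263 ✓
  U = 4.148 -> Y = 12.445 ✓
  U = -0.401 -> Y = -1.203 ✓
All samples match this transformation.

(a) 3U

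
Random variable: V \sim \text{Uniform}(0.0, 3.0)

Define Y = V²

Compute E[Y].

Using E[X²] = Var(X) + (E[X])²:
E[V] = 1.5
Var(V) = (3 - 0)^2/12 = 0.75
E[V²] = 0.75 + 1.5² = 0.75 + 2.25 = 3

3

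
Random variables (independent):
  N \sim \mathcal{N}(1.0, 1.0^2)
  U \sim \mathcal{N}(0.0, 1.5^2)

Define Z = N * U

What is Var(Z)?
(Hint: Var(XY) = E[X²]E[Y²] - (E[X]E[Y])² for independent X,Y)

Var(XY) = E[X²]E[Y²] - (E[X]E[Y])²
E[N] = 1, Var(N) = 1
E[U] = 0, Var(U) = 2.25
E[N²] = 1 + 1² = 2
E[U²] = 2.25 + 0² = 2.25
Var(Z) = 2*2.25 - (1*0)²
= 4.5 - 0 = 4.5

4.5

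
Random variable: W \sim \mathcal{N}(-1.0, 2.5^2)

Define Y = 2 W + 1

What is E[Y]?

For Y = 2W + 1:
E[Y] = 2 * E[W] + 1
E[W] = -1.0 = -1
E[Y] = 2 * (-1) + 1 = -1

-1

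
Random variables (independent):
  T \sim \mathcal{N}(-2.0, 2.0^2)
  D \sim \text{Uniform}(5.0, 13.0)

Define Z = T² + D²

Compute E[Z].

E[Z] = E[T²] + E[D²]
E[T²] = Var(T) + E[T]² = 4 + 4 = 8
E[D²] = Var(D) + E[D]² = 5.3333333 + 81 = 86.333333
E[Z] = 8 + 86.333333 = 94.333333

94.333333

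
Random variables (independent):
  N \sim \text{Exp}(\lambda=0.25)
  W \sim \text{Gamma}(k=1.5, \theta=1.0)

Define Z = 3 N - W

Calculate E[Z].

E[Z] = 3*E[N] - 1*E[W]
E[N] = 4
E[W] = 1.5
E[Z] = 3*4 - 1*1.5 = 10.5

10.5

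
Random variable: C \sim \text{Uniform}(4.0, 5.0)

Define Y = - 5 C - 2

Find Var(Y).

For Y = aC + b: Var(Y) = a² * Var(C)
Var(C) = (5 - 4)^2/12 = 0.083333333
Var(Y) = (-5)² * 0.083333333 = 25 * 0.083333333 = 2.0833333

2.0833333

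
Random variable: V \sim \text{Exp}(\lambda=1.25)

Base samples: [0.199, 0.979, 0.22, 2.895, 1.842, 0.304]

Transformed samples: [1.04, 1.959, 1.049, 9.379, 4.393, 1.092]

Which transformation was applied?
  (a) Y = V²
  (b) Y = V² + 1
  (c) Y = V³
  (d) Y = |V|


Checking option (b) Y = V² + 1:
  V = 0.199 -> Y = 1.04 ✓
  V = 0.979 -> Y = 1.959 ✓
  V = 0.22 -> Y = 1.049 ✓
All samples match this transformation.

(b) V² + 1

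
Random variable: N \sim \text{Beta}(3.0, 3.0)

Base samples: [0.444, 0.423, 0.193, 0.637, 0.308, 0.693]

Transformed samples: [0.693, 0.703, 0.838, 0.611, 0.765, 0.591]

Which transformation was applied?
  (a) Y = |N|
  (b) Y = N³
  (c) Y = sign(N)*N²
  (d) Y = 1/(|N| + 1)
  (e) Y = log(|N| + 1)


Checking option (d) Y = 1/(|N| + 1):
  N = 0.444 -> Y = 0.693 ✓
  N = 0.423 -> Y = 0.703 ✓
  N = 0.193 -> Y = 0.838 ✓
All samples match this transformation.

(d) 1/(|N| + 1)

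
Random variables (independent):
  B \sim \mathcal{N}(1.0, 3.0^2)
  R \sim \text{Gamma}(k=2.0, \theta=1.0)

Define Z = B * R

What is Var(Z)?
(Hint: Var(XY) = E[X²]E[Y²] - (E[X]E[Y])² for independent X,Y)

Var(XY) = E[X²]E[Y²] - (E[X]E[Y])²
E[B] = 1, Var(B) = 9
E[R] = 2, Var(R) = 2
E[B²] = 9 + 1² = 10
E[R²] = 2 + 2² = 6
Var(Z) = 10*6 - (1*2)²
= 60 - 4 = 56

56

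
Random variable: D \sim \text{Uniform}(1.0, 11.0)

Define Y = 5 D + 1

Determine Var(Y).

For Y = aD + b: Var(Y) = a² * Var(D)
Var(D) = (11 - 1)^2/12 = 8.3333333
Var(Y) = 5² * 8.3333333 = 25 * 8.3333333 = 208.33333

208.33333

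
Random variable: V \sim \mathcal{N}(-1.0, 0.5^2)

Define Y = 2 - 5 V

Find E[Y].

For Y = -5V + 2:
E[Y] = -5 * E[V] + 2
E[V] = -1.0 = -1
E[Y] = -5 * (-1) + 2 = 7

7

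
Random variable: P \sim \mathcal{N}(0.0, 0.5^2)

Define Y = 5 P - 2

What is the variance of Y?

For Y = aP + b: Var(Y) = a² * Var(P)
Var(P) = 0.5^2 = 0.25
Var(Y) = 5² * 0.25 = 25 * 0.25 = 6.25

6.25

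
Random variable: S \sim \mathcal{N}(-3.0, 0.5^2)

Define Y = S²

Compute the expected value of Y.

E[S²] = Var(S) + (E[S])² = 0.25 + 9 = 9.25

9.25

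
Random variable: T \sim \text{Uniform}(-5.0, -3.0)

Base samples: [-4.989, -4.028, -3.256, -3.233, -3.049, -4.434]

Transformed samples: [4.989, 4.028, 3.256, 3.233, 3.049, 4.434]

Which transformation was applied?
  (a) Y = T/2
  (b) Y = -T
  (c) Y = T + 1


Checking option (b) Y = -T:
  T = -4.989 -> Y = 4.989 ✓
  T = -4.028 -> Y = 4.028 ✓
  T = -3.256 -> Y = 3.256 ✓
All samples match this transformation.

(b) -T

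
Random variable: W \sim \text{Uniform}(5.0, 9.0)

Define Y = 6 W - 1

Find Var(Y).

For Y = aW + b: Var(Y) = a² * Var(W)
Var(W) = (9 - 5)^2/12 = 1.3333333
Var(Y) = 6² * 1.3333333 = 36 * 1.3333333 = 48

48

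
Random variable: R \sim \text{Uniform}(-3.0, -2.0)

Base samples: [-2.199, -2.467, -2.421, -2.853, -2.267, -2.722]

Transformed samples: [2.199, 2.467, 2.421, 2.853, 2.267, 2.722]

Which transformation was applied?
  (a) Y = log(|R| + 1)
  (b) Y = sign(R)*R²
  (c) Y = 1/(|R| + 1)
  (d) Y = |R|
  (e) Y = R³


Checking option (d) Y = |R|:
  R = -2.199 -> Y = 2.199 ✓
  R = -2.467 -> Y = 2.467 ✓
  R = -2.421 -> Y = 2.421 ✓
All samples match this transformation.

(d) |R|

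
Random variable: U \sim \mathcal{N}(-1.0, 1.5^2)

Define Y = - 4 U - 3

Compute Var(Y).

For Y = aU + b: Var(Y) = a² * Var(U)
Var(U) = 1.5^2 = 2.25
Var(Y) = (-4)² * 2.25 = 16 * 2.25 = 36

36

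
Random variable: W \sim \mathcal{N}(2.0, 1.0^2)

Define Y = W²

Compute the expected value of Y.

Using E[X²] = Var(X) + (E[X])²:
E[W] = 2
Var(W) = 1.0^2 = 1
E[W²] = 1 + 2² = 1 + 4 = 5

5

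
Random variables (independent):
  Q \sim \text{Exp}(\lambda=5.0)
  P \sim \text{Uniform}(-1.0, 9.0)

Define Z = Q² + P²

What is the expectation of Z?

E[Z] = E[Q²] + E[P²]
E[Q²] = Var(Q) + E[Q]² = 0.04 + 0.04 = 0.08
E[P²] = Var(P) + E[P]² = 8.3333333 + 16 = 24.333333
E[Z] = 0.08 + 24.333333 = 24.413333

24.413333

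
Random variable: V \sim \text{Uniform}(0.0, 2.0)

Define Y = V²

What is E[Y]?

Using E[X²] = Var(X) + (E[X])²:
E[V] = 1
Var(V) = (2 - 0)^2/12 = 0.33333333
E[V²] = 0.33333333 + 1² = 0.33333333 + 1 = 1.3333333

1.3333333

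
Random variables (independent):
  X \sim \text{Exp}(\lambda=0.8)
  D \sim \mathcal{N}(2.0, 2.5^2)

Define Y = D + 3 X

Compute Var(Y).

For independent RVs: Var(aX + bY) = a²Var(X) + b²Var(Y)
Var(X) = 1.5625
Var(D) = 6.25
Var(Y) = 3²*1.5625 + 1²*6.25
= 9*1.5625 + 1*6.25 = 20.3125

20.3125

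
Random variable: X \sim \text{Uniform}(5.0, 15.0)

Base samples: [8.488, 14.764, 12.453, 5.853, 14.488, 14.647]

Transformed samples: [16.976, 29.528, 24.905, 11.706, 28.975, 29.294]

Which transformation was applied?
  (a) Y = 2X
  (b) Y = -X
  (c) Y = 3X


Checking option (a) Y = 2X:
  X = 8.488 -> Y = 16.976 ✓
  X = 14.764 -> Y = 29.528 ✓
  X = 12.453 -> Y = 24.905 ✓
All samples match this transformation.

(a) 2X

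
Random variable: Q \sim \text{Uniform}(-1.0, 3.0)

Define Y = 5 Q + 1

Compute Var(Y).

For Y = aQ + b: Var(Y) = a² * Var(Q)
Var(Q) = (3 + 1)^2/12 = 1.3333333
Var(Y) = 5² * 1.3333333 = 25 * 1.3333333 = 33.333333

33.333333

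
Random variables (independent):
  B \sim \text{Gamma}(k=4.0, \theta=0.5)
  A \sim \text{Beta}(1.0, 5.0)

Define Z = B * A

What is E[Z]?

For independent RVs: E[XY] = E[X]*E[Y]
E[B] = 2
E[A] = 0.16666667
E[Z] = 2 * 0.16666667 = 0.33333333

0.33333333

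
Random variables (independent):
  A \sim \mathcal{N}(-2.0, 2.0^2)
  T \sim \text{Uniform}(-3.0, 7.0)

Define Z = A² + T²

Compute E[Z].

E[Z] = E[A²] + E[T²]
E[A²] = Var(A) + E[A]² = 4 + 4 = 8
E[T²] = Var(T) + E[T]² = 8.3333333 + 4 = 12.333333
E[Z] = 8 + 12.333333 = 20.333333

20.333333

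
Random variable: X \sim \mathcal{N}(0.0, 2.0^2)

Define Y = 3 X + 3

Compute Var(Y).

For Y = aX + b: Var(Y) = a² * Var(X)
Var(X) = 2.0^2 = 4
Var(Y) = 3² * 4 = 9 * 4 = 36

36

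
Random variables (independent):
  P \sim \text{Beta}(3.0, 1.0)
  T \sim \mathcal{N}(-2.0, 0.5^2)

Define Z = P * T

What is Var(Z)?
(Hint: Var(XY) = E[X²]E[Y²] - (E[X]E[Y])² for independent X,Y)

Var(XY) = E[X²]E[Y²] - (E[X]E[Y])²
E[P] = 0.75, Var(P) = 0.0375
E[T] = -2, Var(T) = 0.25
E[P²] = 0.0375 + 0.75² = 0.6
E[T²] = 0.25 + (-2)² = 4.25
Var(Z) = 0.6*4.25 - (0.75*(-2))²
= 2.55 - 2.25 = 0.3

0.3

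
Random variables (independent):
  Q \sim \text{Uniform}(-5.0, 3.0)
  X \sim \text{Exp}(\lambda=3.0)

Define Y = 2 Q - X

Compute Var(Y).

For independent RVs: Var(aX + bY) = a²Var(X) + b²Var(Y)
Var(Q) = 5.3333333
Var(X) = 0.11111111
Var(Y) = 2²*5.3333333 + (-1)²*0.11111111
= 4*5.3333333 + 1*0.11111111 = 21.444444

21.444444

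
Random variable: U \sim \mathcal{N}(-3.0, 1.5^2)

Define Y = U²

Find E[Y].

E[U²] = Var(U) + (E[U])² = 2.25 + 9 = 11.25

11.25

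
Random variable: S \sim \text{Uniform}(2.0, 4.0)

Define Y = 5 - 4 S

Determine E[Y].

For Y = -4S + 5:
E[Y] = -4 * E[S] + 5
E[S] = (2 + 4)/2 = 3
E[Y] = -4 * 3 + 5 = -7

-7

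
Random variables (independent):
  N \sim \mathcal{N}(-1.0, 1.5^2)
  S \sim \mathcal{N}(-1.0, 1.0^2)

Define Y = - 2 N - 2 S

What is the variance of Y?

For independent RVs: Var(aX + bY) = a²Var(X) + b²Var(Y)
Var(N) = 2.25
Var(S) = 1
Var(Y) = (-2)²*2.25 + (-2)²*1
= 4*2.25 + 4*1 = 13

13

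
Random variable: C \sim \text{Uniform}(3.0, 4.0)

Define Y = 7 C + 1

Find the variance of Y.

For Y = aC + b: Var(Y) = a² * Var(C)
Var(C) = (4 - 3)^2/12 = 0.083333333
Var(Y) = 7² * 0.083333333 = 49 * 0.083333333 = 4.0833333

4.0833333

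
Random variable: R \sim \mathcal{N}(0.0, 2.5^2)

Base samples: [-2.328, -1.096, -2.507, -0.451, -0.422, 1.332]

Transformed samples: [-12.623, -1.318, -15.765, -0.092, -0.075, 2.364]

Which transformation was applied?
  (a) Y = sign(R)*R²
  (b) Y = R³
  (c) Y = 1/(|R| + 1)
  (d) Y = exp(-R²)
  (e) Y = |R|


Checking option (b) Y = R³:
  R = -2.328 -> Y = -12.623 ✓
  R = -1.096 -> Y = -1.318 ✓
  R = -2.507 -> Y = -15.765 ✓
All samples match this transformation.

(b) R³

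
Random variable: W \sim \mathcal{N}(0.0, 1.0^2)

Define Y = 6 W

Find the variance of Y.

For Y = aW + b: Var(Y) = a² * Var(W)
Var(W) = 1.0^2 = 1
Var(Y) = 6² * 1 = 36 * 1 = 36

36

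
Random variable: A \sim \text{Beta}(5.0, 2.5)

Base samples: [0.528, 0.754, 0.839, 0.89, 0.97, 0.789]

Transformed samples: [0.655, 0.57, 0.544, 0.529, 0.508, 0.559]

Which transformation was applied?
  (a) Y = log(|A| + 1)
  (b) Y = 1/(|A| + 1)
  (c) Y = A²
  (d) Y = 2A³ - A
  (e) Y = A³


Checking option (b) Y = 1/(|A| + 1):
  A = 0.528 -> Y = 0.655 ✓
  A = 0.754 -> Y = 0.57 ✓
  A = 0.839 -> Y = 0.544 ✓
All samples match this transformation.

(b) 1/(|A| + 1)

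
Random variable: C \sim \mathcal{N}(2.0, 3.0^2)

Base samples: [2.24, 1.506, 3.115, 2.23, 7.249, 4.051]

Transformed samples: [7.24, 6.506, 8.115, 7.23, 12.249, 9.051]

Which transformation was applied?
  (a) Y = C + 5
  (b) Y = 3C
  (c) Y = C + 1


Checking option (a) Y = C + 5:
  C = 2.24 -> Y = 7.24 ✓
  C = 1.506 -> Y = 6.506 ✓
  C = 3.115 -> Y = 8.115 ✓
All samples match this transformation.

(a) C + 5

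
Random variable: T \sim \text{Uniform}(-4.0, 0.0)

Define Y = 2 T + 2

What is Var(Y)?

For Y = aT + b: Var(Y) = a² * Var(T)
Var(T) = (0 + 4)^2/12 = 1.3333333
Var(Y) = 2² * 1.3333333 = 4 * 1.3333333 = 5.3333333

5.3333333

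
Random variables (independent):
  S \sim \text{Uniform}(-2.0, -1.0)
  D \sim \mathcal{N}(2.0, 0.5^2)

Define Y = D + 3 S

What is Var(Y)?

For independent RVs: Var(aX + bY) = a²Var(X) + b²Var(Y)
Var(S) = 0.083333333
Var(D) = 0.25
Var(Y) = 3²*0.083333333 + 1²*0.25
= 9*0.083333333 + 1*0.25 = 1

1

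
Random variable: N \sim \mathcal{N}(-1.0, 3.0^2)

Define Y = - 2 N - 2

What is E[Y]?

For Y = -2N - 2:
E[Y] = -2 * E[N] - 2
E[N] = -1.0 = -1
E[Y] = -2 * (-1) - 2 = 0

0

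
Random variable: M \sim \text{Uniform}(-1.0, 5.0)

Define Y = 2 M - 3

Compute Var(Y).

For Y = aM + b: Var(Y) = a² * Var(M)
Var(M) = (5 + 1)^2/12 = 3
Var(Y) = 2² * 3 = 4 * 3 = 12

12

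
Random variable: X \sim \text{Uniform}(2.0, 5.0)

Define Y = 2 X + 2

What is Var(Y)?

For Y = aX + b: Var(Y) = a² * Var(X)
Var(X) = (5 - 2)^2/12 = 0.75
Var(Y) = 2² * 0.75 = 4 * 0.75 = 3

3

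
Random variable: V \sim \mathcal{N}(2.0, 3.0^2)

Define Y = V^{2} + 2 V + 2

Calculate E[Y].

E[Y] = 1*E[V²] + 2*E[V] + 2
E[V] = 2
E[V²] = Var(V) + (E[V])² = 9 + 4 = 13
E[Y] = 1*13 + 2*2 + 2 = 19

19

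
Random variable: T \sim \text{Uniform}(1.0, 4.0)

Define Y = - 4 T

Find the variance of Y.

For Y = aT + b: Var(Y) = a² * Var(T)
Var(T) = (4 - 1)^2/12 = 0.75
Var(Y) = (-4)² * 0.75 = 16 * 0.75 = 12

12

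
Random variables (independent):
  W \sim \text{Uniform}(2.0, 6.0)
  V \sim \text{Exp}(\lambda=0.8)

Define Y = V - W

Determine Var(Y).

For independent RVs: Var(aX + bY) = a²Var(X) + b²Var(Y)
Var(W) = 1.3333333
Var(V) = 1.5625
Var(Y) = (-1)²*1.3333333 + 1²*1.5625
= 1*1.3333333 + 1*1.5625 = 2.8958333

2.8958333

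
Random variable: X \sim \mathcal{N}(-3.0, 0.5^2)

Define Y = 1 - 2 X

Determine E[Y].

For Y = -2X + 1:
E[Y] = -2 * E[X] + 1
E[X] = -3.0 = -3
E[Y] = -2 * (-3) + 1 = 7

7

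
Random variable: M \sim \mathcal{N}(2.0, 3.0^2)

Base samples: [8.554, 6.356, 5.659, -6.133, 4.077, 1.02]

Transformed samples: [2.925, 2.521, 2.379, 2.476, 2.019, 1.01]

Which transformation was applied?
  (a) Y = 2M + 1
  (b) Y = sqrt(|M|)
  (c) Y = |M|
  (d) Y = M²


Checking option (b) Y = sqrt(|M|):
  M = 8.554 -> Y = 2.925 ✓
  M = 6.356 -> Y = 2.521 ✓
  M = 5.659 -> Y = 2.379 ✓
All samples match this transformation.

(b) sqrt(|M|)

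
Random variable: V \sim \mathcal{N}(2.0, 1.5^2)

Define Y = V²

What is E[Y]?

Using E[X²] = Var(X) + (E[X])²:
E[V] = 2
Var(V) = 1.5^2 = 2.25
E[V²] = 2.25 + 2² = 2.25 + 4 = 6.25

6.25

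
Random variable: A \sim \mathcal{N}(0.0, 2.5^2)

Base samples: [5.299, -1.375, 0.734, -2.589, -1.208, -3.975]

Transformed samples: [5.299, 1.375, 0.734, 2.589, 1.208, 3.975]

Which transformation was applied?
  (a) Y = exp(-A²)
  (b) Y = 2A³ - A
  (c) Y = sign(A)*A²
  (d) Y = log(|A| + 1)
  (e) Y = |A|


Checking option (e) Y = |A|:
  A = 5.299 -> Y = 5.299 ✓
  A = -1.375 -> Y = 1.375 ✓
  A = 0.734 -> Y = 0.734 ✓
All samples match this transformation.

(e) |A|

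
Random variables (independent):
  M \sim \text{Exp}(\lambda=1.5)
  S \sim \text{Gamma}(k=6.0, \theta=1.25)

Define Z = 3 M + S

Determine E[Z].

E[Z] = 3*E[M] + 1*E[S]
E[M] = 0.66666667
E[S] = 7.5
E[Z] = 3*0.66666667 + 1*7.5 = 9.5

9.5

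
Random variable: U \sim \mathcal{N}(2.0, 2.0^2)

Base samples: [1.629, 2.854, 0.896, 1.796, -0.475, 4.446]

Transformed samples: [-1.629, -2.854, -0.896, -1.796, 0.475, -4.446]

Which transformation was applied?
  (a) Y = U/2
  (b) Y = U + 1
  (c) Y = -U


Checking option (c) Y = -U:
  U = 1.629 -> Y = -1.629 ✓
  U = 2.854 -> Y = -2.854 ✓
  U = 0.896 -> Y = -0.896 ✓
All samples match this transformation.

(c) -U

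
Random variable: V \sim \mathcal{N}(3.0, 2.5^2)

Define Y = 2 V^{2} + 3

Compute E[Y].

E[Y] = 2*E[V²] + 3
E[V] = 3
E[V²] = Var(V) + (E[V])² = 6.25 + 9 = 15.25
E[Y] = 2*15.25 + 3 = 33.5

33.5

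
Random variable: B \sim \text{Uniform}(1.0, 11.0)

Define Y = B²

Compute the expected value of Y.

E[B²] = Var(B) + (E[B])² = 8.3333333 + 36 = 44.333333

44.333333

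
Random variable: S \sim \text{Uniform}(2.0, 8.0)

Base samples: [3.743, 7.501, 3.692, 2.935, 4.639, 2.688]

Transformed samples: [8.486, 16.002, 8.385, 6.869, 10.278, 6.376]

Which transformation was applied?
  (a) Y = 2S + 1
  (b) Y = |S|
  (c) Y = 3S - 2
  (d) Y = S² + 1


Checking option (a) Y = 2S + 1:
  S = 3.743 -> Y = 8.486 ✓
  S = 7.501 -> Y = 16.002 ✓
  S = 3.692 -> Y = 8.385 ✓
All samples match this transformation.

(a) 2S + 1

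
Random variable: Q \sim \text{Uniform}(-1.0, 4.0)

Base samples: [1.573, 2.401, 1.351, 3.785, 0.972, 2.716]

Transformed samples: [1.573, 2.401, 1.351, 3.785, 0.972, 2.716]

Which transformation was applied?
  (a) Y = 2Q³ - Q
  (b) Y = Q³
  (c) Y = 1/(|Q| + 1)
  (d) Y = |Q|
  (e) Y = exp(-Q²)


Checking option (d) Y = |Q|:
  Q = 1.573 -> Y = 1.573 ✓
  Q = 2.401 -> Y = 2.401 ✓
  Q = 1.351 -> Y = 1.351 ✓
All samples match this transformation.

(d) |Q|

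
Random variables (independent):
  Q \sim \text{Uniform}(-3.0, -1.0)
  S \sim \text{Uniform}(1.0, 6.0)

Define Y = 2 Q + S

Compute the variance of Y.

For independent RVs: Var(aX + bY) = a²Var(X) + b²Var(Y)
Var(Q) = 0.33333333
Var(S) = 2.0833333
Var(Y) = 2²*0.33333333 + 1²*2.0833333
= 4*0.33333333 + 1*2.0833333 = 3.4166667

3.4166667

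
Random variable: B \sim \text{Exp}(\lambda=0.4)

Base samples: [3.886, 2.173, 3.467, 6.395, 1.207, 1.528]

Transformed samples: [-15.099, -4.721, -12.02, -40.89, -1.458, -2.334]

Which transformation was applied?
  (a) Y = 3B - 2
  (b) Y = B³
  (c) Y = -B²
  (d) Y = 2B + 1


Checking option (c) Y = -B²:
  B = 3.886 -> Y = -15.099 ✓
  B = 2.173 -> Y = -4.721 ✓
  B = 3.467 -> Y = -12.02 ✓
All samples match this transformation.

(c) -B²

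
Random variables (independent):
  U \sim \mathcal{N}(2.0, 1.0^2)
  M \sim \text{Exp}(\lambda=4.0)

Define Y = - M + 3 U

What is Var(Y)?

For independent RVs: Var(aX + bY) = a²Var(X) + b²Var(Y)
Var(U) = 1
Var(M) = 0.0625
Var(Y) = 3²*1 + (-1)²*0.0625
= 9*1 + 1*0.0625 = 9.0625

9.0625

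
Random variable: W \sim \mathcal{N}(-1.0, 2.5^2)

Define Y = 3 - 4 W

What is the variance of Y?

For Y = aW + b: Var(Y) = a² * Var(W)
Var(W) = 2.5^2 = 6.25
Var(Y) = (-4)² * 6.25 = 16 * 6.25 = 100

100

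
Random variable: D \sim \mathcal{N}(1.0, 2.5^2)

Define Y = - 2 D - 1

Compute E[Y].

For Y = -2D - 1:
E[Y] = -2 * E[D] - 1
E[D] = 1.0 = 1
E[Y] = -2 * 1 - 1 = -3

-3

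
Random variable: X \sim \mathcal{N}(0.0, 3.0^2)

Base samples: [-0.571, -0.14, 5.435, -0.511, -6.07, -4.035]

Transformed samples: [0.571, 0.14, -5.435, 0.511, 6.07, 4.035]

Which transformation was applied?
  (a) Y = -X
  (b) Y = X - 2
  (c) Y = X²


Checking option (a) Y = -X:
  X = -0.571 -> Y = 0.571 ✓
  X = -0.14 -> Y = 0.14 ✓
  X = 5.435 -> Y = -5.435 ✓
All samples match this transformation.

(a) -X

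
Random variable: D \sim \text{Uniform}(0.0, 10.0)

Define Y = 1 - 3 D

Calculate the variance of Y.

For Y = aD + b: Var(Y) = a² * Var(D)
Var(D) = (10 - 0)^2/12 = 8.3333333
Var(Y) = (-3)² * 8.3333333 = 9 * 8.3333333 = 75

75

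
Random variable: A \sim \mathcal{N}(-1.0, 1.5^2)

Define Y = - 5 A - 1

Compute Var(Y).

For Y = aA + b: Var(Y) = a² * Var(A)
Var(A) = 1.5^2 = 2.25
Var(Y) = (-5)² * 2.25 = 25 * 2.25 = 56.25

56.25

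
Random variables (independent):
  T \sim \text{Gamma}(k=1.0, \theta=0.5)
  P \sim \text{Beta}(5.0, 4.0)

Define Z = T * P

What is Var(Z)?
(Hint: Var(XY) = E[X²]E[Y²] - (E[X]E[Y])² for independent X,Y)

Var(XY) = E[X²]E[Y²] - (E[X]E[Y])²
E[T] = 0.5, Var(T) = 0.25
E[P] = 0.55555556, Var(P) = 0.024691358
E[T²] = 0.25 + 0.5² = 0.5
E[P²] = 0.024691358 + 0.55555556² = 0.33333333
Var(Z) = 0.5*0.33333333 - (0.5*0.55555556)²
= 0.16666667 - 0.077160494 = 0.089506173

0.089506173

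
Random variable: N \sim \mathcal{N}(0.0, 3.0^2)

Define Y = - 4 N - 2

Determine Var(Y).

For Y = aN + b: Var(Y) = a² * Var(N)
Var(N) = 3.0^2 = 9
Var(Y) = (-4)² * 9 = 16 * 9 = 144

144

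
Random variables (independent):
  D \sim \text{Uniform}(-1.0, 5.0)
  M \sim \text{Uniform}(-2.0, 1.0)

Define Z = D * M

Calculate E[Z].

For independent RVs: E[XY] = E[X]*E[Y]
E[D] = 2
E[M] = -0.5
E[Z] = 2 * (-0.5) = -1

-1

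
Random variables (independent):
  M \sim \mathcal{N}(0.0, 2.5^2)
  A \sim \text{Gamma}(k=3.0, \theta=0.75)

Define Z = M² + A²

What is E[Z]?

E[Z] = E[M²] + E[A²]
E[M²] = Var(M) + E[M]² = 6.25 + 0 = 6.25
E[A²] = Var(A) + E[A]² = 1.6875 + 5.0625 = 6.75
E[Z] = 6.25 + 6.75 = 13

13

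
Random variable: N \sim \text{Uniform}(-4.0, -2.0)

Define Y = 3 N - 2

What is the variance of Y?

For Y = aN + b: Var(Y) = a² * Var(N)
Var(N) = (-2 + 4)^2/12 = 0.33333333
Var(Y) = 3² * 0.33333333 = 9 * 0.33333333 = 3

3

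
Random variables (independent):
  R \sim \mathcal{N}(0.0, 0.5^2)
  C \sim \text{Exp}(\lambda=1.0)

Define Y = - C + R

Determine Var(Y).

For independent RVs: Var(aX + bY) = a²Var(X) + b²Var(Y)
Var(R) = 0.25
Var(C) = 1
Var(Y) = 1²*0.25 + (-1)²*1
= 1*0.25 + 1*1 = 1.25

1.25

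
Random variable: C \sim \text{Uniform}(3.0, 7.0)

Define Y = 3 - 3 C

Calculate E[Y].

For Y = -3C + 3:
E[Y] = -3 * E[C] + 3
E[C] = (3 + 7)/2 = 5
E[Y] = -3 * 5 + 3 = -12

-12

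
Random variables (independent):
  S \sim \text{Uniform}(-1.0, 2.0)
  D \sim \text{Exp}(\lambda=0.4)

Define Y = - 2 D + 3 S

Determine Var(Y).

For independent RVs: Var(aX + bY) = a²Var(X) + b²Var(Y)
Var(S) = 0.75
Var(D) = 6.25
Var(Y) = 3²*0.75 + (-2)²*6.25
= 9*0.75 + 4*6.25 = 31.75

31.75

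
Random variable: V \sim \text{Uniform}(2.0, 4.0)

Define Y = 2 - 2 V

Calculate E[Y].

For Y = -2V + 2:
E[Y] = -2 * E[V] + 2
E[V] = (2 + 4)/2 = 3
E[Y] = -2 * 3 + 2 = -4

-4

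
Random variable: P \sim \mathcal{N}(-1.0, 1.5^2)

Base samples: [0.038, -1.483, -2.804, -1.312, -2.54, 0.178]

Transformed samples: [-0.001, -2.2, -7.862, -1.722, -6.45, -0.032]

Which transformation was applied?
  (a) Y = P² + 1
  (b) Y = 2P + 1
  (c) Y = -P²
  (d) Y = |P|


Checking option (c) Y = -P²:
  P = 0.038 -> Y = -0.001 ✓
  P = -1.483 -> Y = -2.2 ✓
  P = -2.804 -> Y = -7.862 ✓
All samples match this transformation.

(c) -P²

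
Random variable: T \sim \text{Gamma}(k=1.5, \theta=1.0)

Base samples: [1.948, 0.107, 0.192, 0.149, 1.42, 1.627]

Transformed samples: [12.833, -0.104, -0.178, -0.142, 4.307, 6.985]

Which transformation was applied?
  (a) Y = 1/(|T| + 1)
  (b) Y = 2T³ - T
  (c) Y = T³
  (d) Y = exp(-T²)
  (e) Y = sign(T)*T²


Checking option (b) Y = 2T³ - T:
  T = 1.948 -> Y = 12.833 ✓
  T = 0.107 -> Y = -0.104 ✓
  T = 0.192 -> Y = -0.178 ✓
All samples match this transformation.

(b) 2T³ - T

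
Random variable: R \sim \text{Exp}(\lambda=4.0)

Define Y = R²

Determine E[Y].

E[R²] = Var(R) + (E[R])² = 0.0625 + 0.0625 = 0.125

0.125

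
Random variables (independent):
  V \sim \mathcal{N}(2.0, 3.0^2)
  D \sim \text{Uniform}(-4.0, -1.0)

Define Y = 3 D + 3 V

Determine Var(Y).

For independent RVs: Var(aX + bY) = a²Var(X) + b²Var(Y)
Var(V) = 9
Var(D) = 0.75
Var(Y) = 3²*9 + 3²*0.75
= 9*9 + 9*0.75 = 87.75

87.75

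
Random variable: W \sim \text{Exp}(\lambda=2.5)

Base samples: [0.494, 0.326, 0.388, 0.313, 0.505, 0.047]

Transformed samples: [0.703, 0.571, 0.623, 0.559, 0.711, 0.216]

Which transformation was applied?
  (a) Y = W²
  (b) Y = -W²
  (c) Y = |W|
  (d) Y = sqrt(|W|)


Checking option (d) Y = sqrt(|W|):
  W = 0.494 -> Y = 0.703 ✓
  W = 0.326 -> Y = 0.571 ✓
  W = 0.388 -> Y = 0.623 ✓
All samples match this transformation.

(d) sqrt(|W|)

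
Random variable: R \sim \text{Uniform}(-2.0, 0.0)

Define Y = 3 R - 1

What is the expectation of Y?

For Y = 3R - 1:
E[Y] = 3 * E[R] - 1
E[R] = (-2 + 0)/2 = -1
E[Y] = 3 * (-1) - 1 = -4

-4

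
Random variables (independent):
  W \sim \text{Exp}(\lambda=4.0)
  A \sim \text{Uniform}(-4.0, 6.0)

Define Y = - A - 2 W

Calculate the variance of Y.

For independent RVs: Var(aX + bY) = a²Var(X) + b²Var(Y)
Var(W) = 0.0625
Var(A) = 8.3333333
Var(Y) = (-2)²*0.0625 + (-1)²*8.3333333
= 4*0.0625 + 1*8.3333333 = 8.5833333

8.5833333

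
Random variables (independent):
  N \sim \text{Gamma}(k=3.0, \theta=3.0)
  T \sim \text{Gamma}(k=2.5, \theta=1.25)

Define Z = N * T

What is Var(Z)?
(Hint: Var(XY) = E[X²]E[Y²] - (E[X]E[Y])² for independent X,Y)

Var(XY) = E[X²]E[Y²] - (E[X]E[Y])²
E[N] = 9, Var(N) = 27
E[T] = 3.125, Var(T) = 3.90625
E[N²] = 27 + 9² = 108
E[T²] = 3.90625 + 3.125² = 13.671875
Var(Z) = 108*13.671875 - (9*3.125)²
= 1476.5625 - 791.01562 = 685.54688

685.54688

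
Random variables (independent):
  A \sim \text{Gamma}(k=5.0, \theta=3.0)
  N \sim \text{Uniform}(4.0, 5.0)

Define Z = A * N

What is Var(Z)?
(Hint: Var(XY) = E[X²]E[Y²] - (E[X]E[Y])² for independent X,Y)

Var(XY) = E[X²]E[Y²] - (E[X]E[Y])²
E[A] = 15, Var(A) = 45
E[N] = 4.5, Var(N) = 0.083333333
E[A²] = 45 + 15² = 270
E[N²] = 0.083333333 + 4.5² = 20.333333
Var(Z) = 270*20.333333 - (15*4.5)²
= 5490 - 4556.25 = 933.75

933.75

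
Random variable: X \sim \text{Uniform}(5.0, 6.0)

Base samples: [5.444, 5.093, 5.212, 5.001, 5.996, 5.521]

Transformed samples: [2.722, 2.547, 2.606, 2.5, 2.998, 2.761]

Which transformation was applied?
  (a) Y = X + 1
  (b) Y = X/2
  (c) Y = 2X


Checking option (b) Y = X/2:
  X = 5.444 -> Y = 2.722 ✓
  X = 5.093 -> Y = 2.547 ✓
  X = 5.212 -> Y = 2.606 ✓
All samples match this transformation.

(b) X/2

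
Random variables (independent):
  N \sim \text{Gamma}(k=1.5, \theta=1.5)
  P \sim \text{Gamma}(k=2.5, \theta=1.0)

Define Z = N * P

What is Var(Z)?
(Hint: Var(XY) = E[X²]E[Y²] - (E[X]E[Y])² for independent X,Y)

Var(XY) = E[X²]E[Y²] - (E[X]E[Y])²
E[N] = 2.25, Var(N) = 3.375
E[P] = 2.5, Var(P) = 2.5
E[N²] = 3.375 + 2.25² = 8.4375
E[P²] = 2.5 + 2.5² = 8.75
Var(Z) = 8.4375*8.75 - (2.25*2.5)²
= 73.828125 - 31.640625 = 42.1875

42.1875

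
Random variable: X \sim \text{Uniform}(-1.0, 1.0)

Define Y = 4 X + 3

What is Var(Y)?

For Y = aX + b: Var(Y) = a² * Var(X)
Var(X) = (1 + 1)^2/12 = 0.33333333
Var(Y) = 4² * 0.33333333 = 16 * 0.33333333 = 5.3333333

5.3333333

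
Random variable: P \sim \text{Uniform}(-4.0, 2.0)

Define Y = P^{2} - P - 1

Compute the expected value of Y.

E[Y] = 1*E[P²] - 1*E[P] - 1
E[P] = -1
E[P²] = Var(P) + (E[P])² = 3 + 1 = 4
E[Y] = 1*4 - 1*(-1) - 1 = 4

4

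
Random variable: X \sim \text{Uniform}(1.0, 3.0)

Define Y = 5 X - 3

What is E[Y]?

For Y = 5X - 3:
E[Y] = 5 * E[X] - 3
E[X] = (1 + 3)/2 = 2
E[Y] = 5 * 2 - 3 = 7

7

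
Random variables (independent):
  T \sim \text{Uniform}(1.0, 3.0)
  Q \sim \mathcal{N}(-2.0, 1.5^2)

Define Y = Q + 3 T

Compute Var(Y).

For independent RVs: Var(aX + bY) = a²Var(X) + b²Var(Y)
Var(T) = 0.33333333
Var(Q) = 2.25
Var(Y) = 3²*0.33333333 + 1²*2.25
= 9*0.33333333 + 1*2.25 = 5.25

5.25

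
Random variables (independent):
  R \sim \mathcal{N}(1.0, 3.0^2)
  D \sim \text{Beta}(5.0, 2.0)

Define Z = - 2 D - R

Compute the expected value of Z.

E[Z] = -1*E[R] - 2*E[D]
E[R] = 1
E[D] = 0.71428571
E[Z] = -1*1 - 2*0.71428571 = -2.4285714

-2.4285714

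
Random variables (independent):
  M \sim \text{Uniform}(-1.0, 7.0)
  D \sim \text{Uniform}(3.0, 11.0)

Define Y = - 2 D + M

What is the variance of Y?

For independent RVs: Var(aX + bY) = a²Var(X) + b²Var(Y)
Var(M) = 5.3333333
Var(D) = 5.3333333
Var(Y) = 1²*5.3333333 + (-2)²*5.3333333
= 1*5.3333333 + 4*5.3333333 = 26.666667

26.666667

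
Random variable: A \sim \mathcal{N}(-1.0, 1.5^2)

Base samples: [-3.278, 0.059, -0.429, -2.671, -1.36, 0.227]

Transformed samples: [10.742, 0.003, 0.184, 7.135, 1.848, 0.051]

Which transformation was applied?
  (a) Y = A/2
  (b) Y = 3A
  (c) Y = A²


Checking option (c) Y = A²:
  A = -3.278 -> Y = 10.742 ✓
  A = 0.059 -> Y = 0.003 ✓
  A = -0.429 -> Y = 0.184 ✓
All samples match this transformation.

(c) A²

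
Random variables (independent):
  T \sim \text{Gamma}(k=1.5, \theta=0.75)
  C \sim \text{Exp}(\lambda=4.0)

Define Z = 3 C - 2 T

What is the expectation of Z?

E[Z] = -2*E[T] + 3*E[C]
E[T] = 1.125
E[C] = 0.25
E[Z] = -2*1.125 + 3*0.25 = -1.5

-1.5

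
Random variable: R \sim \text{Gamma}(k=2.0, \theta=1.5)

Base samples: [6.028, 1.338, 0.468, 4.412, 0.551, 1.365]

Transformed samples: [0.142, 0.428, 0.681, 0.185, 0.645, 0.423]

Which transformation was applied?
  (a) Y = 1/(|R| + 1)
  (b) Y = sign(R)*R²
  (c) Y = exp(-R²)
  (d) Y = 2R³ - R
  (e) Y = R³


Checking option (a) Y = 1/(|R| + 1):
  R = 6.028 -> Y = 0.142 ✓
  R = 1.338 -> Y = 0.428 ✓
  R = 0.468 -> Y = 0.681 ✓
All samples match this transformation.

(a) 1/(|R| + 1)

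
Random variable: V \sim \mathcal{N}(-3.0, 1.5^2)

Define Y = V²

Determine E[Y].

E[V²] = Var(V) + (E[V])² = 2.25 + 9 = 11.25

11.25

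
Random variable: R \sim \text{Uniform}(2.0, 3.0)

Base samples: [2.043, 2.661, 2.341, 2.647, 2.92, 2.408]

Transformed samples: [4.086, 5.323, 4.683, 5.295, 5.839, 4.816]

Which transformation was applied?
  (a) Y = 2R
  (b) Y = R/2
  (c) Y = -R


Checking option (a) Y = 2R:
  R = 2.043 -> Y = 4.086 ✓
  R = 2.661 -> Y = 5.323 ✓
  R = 2.341 -> Y = 4.683 ✓
All samples match this transformation.

(a) 2R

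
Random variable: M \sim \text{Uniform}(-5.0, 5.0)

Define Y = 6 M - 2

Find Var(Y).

For Y = aM + b: Var(Y) = a² * Var(M)
Var(M) = (5 + 5)^2/12 = 8.3333333
Var(Y) = 6² * 8.3333333 = 36 * 8.3333333 = 300

300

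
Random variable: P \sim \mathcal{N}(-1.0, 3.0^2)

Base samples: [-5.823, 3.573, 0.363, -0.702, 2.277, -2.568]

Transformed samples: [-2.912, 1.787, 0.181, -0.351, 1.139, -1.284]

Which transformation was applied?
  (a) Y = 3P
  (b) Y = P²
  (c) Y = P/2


Checking option (c) Y = P/2:
  P = -5.823 -> Y = -2.912 ✓
  P = 3.573 -> Y = 1.787 ✓
  P = 0.363 -> Y = 0.181 ✓
All samples match this transformation.

(c) P/2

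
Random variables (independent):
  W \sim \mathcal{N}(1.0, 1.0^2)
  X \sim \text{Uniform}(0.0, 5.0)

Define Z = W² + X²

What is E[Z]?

E[Z] = E[W²] + E[X²]
E[W²] = Var(W) + E[W]² = 1 + 1 = 2
E[X²] = Var(X) + E[X]² = 2.0833333 + 6.25 = 8.3333333
E[Z] = 2 + 8.3333333 = 10.333333

10.333333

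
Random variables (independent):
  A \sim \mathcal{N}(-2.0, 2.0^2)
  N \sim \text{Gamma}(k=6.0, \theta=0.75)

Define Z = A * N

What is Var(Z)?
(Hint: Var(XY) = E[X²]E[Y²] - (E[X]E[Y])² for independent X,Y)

Var(XY) = E[X²]E[Y²] - (E[X]E[Y])²
E[A] = -2, Var(A) = 4
E[N] = 4.5, Var(N) = 3.375
E[A²] = 4 + (-2)² = 8
E[N²] = 3.375 + 4.5² = 23.625
Var(Z) = 8*23.625 - (-2*4.5)²
= 189 - 81 = 108

108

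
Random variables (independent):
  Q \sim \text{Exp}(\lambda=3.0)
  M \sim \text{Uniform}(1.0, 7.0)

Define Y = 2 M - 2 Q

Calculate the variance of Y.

For independent RVs: Var(aX + bY) = a²Var(X) + b²Var(Y)
Var(Q) = 0.11111111
Var(M) = 3
Var(Y) = (-2)²*0.11111111 + 2²*3
= 4*0.11111111 + 4*3 = 12.444444

12.444444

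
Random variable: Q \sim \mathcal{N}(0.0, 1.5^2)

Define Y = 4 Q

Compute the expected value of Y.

For Y = 4Q:
E[Y] = 4 * E[Q]
E[Q] = 0.0 = 0
E[Y] = 4 * 0 = 0

0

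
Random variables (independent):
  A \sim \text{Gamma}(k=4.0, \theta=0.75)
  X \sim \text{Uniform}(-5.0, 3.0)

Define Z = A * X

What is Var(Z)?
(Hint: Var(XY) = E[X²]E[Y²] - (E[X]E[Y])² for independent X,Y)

Var(XY) = E[X²]E[Y²] - (E[X]E[Y])²
E[A] = 3, Var(A) = 2.25
E[X] = -1, Var(X) = 5.3333333
E[A²] = 2.25 + 3² = 11.25
E[X²] = 5.3333333 + (-1)² = 6.3333333
Var(Z) = 11.25*6.3333333 - (3*(-1))²
= 71.25 - 9 = 62.25

62.25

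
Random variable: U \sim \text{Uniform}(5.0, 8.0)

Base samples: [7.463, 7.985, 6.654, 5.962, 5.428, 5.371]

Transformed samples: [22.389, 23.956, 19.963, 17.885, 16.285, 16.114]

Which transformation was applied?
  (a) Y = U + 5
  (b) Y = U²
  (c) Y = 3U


Checking option (c) Y = 3U:
  U = 7.463 -> Y = 22.389 ✓
  U = 7.985 -> Y = 23.956 ✓
  U = 6.654 -> Y = 19.963 ✓
All samples match this transformation.

(c) 3U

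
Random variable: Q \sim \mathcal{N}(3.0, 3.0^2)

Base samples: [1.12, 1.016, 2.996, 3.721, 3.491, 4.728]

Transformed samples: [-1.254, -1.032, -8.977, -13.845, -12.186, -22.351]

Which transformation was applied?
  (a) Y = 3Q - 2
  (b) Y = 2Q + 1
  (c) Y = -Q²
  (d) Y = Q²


Checking option (c) Y = -Q²:
  Q = 1.12 -> Y = -1.254 ✓
  Q = 1.016 -> Y = -1.032 ✓
  Q = 2.996 -> Y = -8.977 ✓
All samples match this transformation.

(c) -Q²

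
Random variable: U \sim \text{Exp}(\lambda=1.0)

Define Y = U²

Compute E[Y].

E[U²] = Var(U) + (E[U])² = 1 + 1 = 2

2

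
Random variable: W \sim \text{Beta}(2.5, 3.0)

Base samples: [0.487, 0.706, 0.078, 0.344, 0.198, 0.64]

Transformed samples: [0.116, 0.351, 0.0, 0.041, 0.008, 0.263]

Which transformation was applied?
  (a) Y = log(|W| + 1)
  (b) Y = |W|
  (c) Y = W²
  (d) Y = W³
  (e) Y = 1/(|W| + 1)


Checking option (d) Y = W³:
  W = 0.487 -> Y = 0.116 ✓
  W = 0.706 -> Y = 0.351 ✓
  W = 0.078 -> Y = 0.0 ✓
All samples match this transformation.

(d) W³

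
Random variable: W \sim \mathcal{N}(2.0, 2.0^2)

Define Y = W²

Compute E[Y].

E[W²] = Var(W) + (E[W])² = 4 + 4 = 8

8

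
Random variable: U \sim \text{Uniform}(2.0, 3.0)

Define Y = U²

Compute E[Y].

Using E[X²] = Var(X) + (E[X])²:
E[U] = 2.5
Var(U) = (3 - 2)^2/12 = 0.083333333
E[U²] = 0.083333333 + 2.5² = 0.083333333 + 6.25 = 6.3333333

6.3333333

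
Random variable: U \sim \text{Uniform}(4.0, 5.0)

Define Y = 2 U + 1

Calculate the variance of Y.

For Y = aU + b: Var(Y) = a² * Var(U)
Var(U) = (5 - 4)^2/12 = 0.083333333
Var(Y) = 2² * 0.083333333 = 4 * 0.083333333 = 0.33333333

0.33333333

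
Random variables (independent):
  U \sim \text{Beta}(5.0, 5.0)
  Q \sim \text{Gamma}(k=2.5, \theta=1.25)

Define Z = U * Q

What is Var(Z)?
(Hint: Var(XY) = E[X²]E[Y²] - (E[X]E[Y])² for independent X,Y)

Var(XY) = E[X²]E[Y²] - (E[X]E[Y])²
E[U] = 0.5, Var(U) = 0.022727273
E[Q] = 3.125, Var(Q) = 3.90625
E[U²] = 0.022727273 + 0.5² = 0.27272727
E[Q²] = 3.90625 + 3.125² = 13.671875
Var(Z) = 0.27272727*13.671875 - (0.5*3.125)²
= 3.7286932 - 2.4414062 = 1.2872869

1.2872869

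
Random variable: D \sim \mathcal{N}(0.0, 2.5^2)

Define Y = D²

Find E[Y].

Using E[X²] = Var(X) + (E[X])²:
E[D] = 0
Var(D) = 2.5^2 = 6.25
E[D²] = 6.25 + 0² = 6.25 + 0 = 6.25

6.25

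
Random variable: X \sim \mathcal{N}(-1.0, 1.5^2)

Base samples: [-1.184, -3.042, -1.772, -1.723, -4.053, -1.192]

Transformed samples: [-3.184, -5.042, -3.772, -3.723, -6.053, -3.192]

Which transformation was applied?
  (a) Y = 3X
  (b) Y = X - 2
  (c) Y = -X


Checking option (b) Y = X - 2:
  X = -1.184 -> Y = -3.184 ✓
  X = -3.042 -> Y = -5.042 ✓
  X = -1.772 -> Y = -3.772 ✓
All samples match this transformation.

(b) X - 2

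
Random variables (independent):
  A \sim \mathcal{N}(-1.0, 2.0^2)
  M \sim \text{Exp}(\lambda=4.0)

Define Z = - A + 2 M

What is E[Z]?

E[Z] = -1*E[A] + 2*E[M]
E[A] = -1
E[M] = 0.25
E[Z] = -1*(-1) + 2*0.25 = 1.5

1.5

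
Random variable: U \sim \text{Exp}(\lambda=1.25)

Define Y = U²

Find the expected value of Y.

Using E[X²] = Var(X) + (E[X])²:
E[U] = 0.8
Var(U) = 1/1.25^2 = 0.64
E[U²] = 0.64 + 0.8² = 0.64 + 0.64 = 1.28

1.28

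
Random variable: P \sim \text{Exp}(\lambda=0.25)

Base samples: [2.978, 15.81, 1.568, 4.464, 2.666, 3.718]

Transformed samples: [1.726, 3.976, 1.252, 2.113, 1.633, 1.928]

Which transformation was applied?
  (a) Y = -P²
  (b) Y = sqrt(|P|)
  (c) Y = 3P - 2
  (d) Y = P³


Checking option (b) Y = sqrt(|P|):
  P = 2.978 -> Y = 1.726 ✓
  P = 15.81 -> Y = 3.976 ✓
  P = 1.568 -> Y = 1.252 ✓
All samples match this transformation.

(b) sqrt(|P|)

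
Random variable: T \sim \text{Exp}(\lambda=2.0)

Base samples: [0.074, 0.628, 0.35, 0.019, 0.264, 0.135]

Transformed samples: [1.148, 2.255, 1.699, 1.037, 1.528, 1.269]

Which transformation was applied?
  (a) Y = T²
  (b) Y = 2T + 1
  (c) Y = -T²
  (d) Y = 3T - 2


Checking option (b) Y = 2T + 1:
  T = 0.074 -> Y = 1.148 ✓
  T = 0.628 -> Y = 2.255 ✓
  T = 0.35 -> Y = 1.699 ✓
All samples match this transformation.

(b) 2T + 1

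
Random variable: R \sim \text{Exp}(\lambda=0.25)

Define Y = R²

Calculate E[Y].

Using E[X²] = Var(X) + (E[X])²:
E[R] = 4
Var(R) = 1/0.25^2 = 16
E[R²] = 16 + 4² = 16 + 16 = 32

32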